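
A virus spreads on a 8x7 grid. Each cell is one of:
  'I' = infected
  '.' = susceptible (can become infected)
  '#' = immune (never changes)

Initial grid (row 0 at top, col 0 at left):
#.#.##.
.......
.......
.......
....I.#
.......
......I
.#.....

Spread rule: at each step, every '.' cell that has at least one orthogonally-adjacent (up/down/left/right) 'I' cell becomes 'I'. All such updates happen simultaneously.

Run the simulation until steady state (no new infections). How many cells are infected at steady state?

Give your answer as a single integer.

Answer: 50

Derivation:
Step 0 (initial): 2 infected
Step 1: +7 new -> 9 infected
Step 2: +8 new -> 17 infected
Step 3: +9 new -> 26 infected
Step 4: +9 new -> 35 infected
Step 5: +8 new -> 43 infected
Step 6: +4 new -> 47 infected
Step 7: +3 new -> 50 infected
Step 8: +0 new -> 50 infected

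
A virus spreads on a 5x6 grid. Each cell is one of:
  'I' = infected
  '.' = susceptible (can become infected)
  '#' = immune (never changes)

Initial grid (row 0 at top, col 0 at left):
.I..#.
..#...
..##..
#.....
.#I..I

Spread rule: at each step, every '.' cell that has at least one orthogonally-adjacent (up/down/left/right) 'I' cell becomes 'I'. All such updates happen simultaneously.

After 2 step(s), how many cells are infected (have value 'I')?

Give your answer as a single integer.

Step 0 (initial): 3 infected
Step 1: +7 new -> 10 infected
Step 2: +7 new -> 17 infected

Answer: 17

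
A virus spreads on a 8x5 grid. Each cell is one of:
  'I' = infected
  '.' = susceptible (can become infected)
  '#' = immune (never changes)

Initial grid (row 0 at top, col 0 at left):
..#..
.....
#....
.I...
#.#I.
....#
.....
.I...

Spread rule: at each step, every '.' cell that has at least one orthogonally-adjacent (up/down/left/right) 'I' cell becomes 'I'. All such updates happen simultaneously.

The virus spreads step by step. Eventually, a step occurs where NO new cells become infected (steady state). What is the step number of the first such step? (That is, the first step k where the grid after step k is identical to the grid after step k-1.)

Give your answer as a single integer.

Answer: 6

Derivation:
Step 0 (initial): 3 infected
Step 1: +10 new -> 13 infected
Step 2: +10 new -> 23 infected
Step 3: +8 new -> 31 infected
Step 4: +3 new -> 34 infected
Step 5: +1 new -> 35 infected
Step 6: +0 new -> 35 infected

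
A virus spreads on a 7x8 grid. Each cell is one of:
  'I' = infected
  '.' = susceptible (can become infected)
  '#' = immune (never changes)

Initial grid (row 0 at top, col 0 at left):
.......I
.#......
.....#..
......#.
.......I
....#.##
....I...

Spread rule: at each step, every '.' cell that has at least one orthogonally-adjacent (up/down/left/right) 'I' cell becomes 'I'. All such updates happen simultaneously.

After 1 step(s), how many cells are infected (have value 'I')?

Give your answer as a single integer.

Answer: 9

Derivation:
Step 0 (initial): 3 infected
Step 1: +6 new -> 9 infected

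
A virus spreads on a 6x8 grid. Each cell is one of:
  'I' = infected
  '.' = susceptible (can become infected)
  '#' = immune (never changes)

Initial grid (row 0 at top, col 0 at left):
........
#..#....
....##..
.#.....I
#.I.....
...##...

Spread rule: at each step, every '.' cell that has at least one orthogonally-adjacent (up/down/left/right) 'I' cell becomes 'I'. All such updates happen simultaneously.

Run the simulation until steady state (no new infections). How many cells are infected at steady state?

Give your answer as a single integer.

Step 0 (initial): 2 infected
Step 1: +7 new -> 9 infected
Step 2: +9 new -> 18 infected
Step 3: +9 new -> 27 infected
Step 4: +6 new -> 33 infected
Step 5: +5 new -> 38 infected
Step 6: +2 new -> 40 infected
Step 7: +0 new -> 40 infected

Answer: 40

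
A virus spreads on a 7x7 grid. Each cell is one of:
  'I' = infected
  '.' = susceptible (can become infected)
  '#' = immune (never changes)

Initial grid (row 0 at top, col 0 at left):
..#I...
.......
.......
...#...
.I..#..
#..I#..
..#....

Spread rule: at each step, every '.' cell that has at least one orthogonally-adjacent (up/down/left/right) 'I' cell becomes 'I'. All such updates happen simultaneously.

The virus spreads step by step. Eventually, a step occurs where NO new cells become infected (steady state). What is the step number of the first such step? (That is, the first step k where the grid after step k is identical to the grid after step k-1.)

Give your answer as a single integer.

Step 0 (initial): 3 infected
Step 1: +9 new -> 12 infected
Step 2: +9 new -> 21 infected
Step 3: +8 new -> 29 infected
Step 4: +7 new -> 36 infected
Step 5: +5 new -> 41 infected
Step 6: +2 new -> 43 infected
Step 7: +0 new -> 43 infected

Answer: 7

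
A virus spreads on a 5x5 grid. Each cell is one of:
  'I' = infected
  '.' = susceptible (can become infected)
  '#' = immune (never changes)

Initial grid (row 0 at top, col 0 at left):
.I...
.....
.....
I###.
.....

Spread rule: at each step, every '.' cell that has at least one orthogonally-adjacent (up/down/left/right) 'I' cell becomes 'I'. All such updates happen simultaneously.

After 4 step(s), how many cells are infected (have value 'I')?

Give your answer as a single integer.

Step 0 (initial): 2 infected
Step 1: +5 new -> 7 infected
Step 2: +5 new -> 12 infected
Step 3: +4 new -> 16 infected
Step 4: +3 new -> 19 infected

Answer: 19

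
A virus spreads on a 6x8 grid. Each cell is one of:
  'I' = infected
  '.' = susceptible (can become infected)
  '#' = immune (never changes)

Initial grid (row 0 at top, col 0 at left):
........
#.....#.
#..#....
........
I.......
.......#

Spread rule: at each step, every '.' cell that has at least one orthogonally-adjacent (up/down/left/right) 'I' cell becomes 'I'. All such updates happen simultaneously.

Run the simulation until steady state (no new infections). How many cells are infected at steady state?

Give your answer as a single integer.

Step 0 (initial): 1 infected
Step 1: +3 new -> 4 infected
Step 2: +3 new -> 7 infected
Step 3: +4 new -> 11 infected
Step 4: +5 new -> 16 infected
Step 5: +5 new -> 21 infected
Step 6: +7 new -> 28 infected
Step 7: +6 new -> 34 infected
Step 8: +4 new -> 38 infected
Step 9: +2 new -> 40 infected
Step 10: +2 new -> 42 infected
Step 11: +1 new -> 43 infected
Step 12: +0 new -> 43 infected

Answer: 43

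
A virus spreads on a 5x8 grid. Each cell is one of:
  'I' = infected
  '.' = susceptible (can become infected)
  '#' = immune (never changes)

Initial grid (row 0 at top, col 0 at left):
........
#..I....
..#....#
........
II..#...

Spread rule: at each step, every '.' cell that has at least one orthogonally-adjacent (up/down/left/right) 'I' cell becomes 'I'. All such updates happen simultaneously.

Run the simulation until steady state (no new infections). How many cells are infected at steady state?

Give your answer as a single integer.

Answer: 36

Derivation:
Step 0 (initial): 3 infected
Step 1: +7 new -> 10 infected
Step 2: +10 new -> 20 infected
Step 3: +5 new -> 25 infected
Step 4: +5 new -> 30 infected
Step 5: +3 new -> 33 infected
Step 6: +2 new -> 35 infected
Step 7: +1 new -> 36 infected
Step 8: +0 new -> 36 infected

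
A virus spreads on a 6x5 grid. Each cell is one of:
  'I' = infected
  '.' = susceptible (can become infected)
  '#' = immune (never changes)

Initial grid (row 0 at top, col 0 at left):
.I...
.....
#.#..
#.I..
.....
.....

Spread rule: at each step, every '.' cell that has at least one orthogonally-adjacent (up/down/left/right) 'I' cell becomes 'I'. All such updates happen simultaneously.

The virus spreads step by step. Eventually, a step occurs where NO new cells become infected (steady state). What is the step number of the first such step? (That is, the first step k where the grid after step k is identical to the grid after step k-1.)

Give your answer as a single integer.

Answer: 5

Derivation:
Step 0 (initial): 2 infected
Step 1: +6 new -> 8 infected
Step 2: +9 new -> 17 infected
Step 3: +7 new -> 24 infected
Step 4: +3 new -> 27 infected
Step 5: +0 new -> 27 infected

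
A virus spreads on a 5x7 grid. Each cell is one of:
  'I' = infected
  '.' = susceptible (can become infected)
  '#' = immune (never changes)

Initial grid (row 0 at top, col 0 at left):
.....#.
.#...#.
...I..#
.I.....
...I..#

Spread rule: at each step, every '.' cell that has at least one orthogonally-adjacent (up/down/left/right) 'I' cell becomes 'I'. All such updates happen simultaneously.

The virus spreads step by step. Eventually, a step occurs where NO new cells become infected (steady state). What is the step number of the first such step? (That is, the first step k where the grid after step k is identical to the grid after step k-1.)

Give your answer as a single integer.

Step 0 (initial): 3 infected
Step 1: +10 new -> 13 infected
Step 2: +8 new -> 21 infected
Step 3: +4 new -> 25 infected
Step 4: +3 new -> 28 infected
Step 5: +0 new -> 28 infected

Answer: 5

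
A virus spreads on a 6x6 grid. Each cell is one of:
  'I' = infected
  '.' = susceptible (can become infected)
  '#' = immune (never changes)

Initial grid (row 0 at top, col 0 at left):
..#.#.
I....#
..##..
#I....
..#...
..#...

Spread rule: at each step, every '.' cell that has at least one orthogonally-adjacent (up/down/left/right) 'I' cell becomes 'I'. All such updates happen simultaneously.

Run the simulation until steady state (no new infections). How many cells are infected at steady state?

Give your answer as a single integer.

Answer: 27

Derivation:
Step 0 (initial): 2 infected
Step 1: +6 new -> 8 infected
Step 2: +5 new -> 13 infected
Step 3: +4 new -> 17 infected
Step 4: +6 new -> 23 infected
Step 5: +3 new -> 26 infected
Step 6: +1 new -> 27 infected
Step 7: +0 new -> 27 infected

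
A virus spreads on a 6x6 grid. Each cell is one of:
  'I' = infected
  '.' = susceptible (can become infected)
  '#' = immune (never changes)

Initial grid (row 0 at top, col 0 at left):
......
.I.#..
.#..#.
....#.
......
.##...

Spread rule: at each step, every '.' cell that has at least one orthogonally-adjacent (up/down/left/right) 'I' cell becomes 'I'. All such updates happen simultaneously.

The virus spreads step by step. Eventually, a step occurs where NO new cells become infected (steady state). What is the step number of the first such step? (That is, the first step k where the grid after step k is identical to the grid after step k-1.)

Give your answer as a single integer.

Answer: 9

Derivation:
Step 0 (initial): 1 infected
Step 1: +3 new -> 4 infected
Step 2: +4 new -> 8 infected
Step 3: +4 new -> 12 infected
Step 4: +5 new -> 17 infected
Step 5: +5 new -> 22 infected
Step 6: +3 new -> 25 infected
Step 7: +3 new -> 28 infected
Step 8: +2 new -> 30 infected
Step 9: +0 new -> 30 infected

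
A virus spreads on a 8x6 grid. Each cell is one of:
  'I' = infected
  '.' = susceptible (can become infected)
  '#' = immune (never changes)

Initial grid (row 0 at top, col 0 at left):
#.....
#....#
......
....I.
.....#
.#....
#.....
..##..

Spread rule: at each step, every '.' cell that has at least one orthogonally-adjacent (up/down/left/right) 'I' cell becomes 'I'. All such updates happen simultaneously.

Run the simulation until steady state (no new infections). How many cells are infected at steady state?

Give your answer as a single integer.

Step 0 (initial): 1 infected
Step 1: +4 new -> 5 infected
Step 2: +6 new -> 11 infected
Step 3: +8 new -> 19 infected
Step 4: +10 new -> 29 infected
Step 5: +6 new -> 35 infected
Step 6: +3 new -> 38 infected
Step 7: +1 new -> 39 infected
Step 8: +1 new -> 40 infected
Step 9: +0 new -> 40 infected

Answer: 40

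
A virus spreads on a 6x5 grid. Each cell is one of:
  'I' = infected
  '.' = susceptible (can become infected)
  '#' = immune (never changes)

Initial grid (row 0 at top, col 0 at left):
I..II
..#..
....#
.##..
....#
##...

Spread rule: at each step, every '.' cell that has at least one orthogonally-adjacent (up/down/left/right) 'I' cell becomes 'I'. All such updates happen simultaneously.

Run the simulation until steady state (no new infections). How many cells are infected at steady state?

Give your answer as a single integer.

Step 0 (initial): 3 infected
Step 1: +5 new -> 8 infected
Step 2: +3 new -> 11 infected
Step 3: +4 new -> 15 infected
Step 4: +3 new -> 18 infected
Step 5: +3 new -> 21 infected
Step 6: +2 new -> 23 infected
Step 7: +0 new -> 23 infected

Answer: 23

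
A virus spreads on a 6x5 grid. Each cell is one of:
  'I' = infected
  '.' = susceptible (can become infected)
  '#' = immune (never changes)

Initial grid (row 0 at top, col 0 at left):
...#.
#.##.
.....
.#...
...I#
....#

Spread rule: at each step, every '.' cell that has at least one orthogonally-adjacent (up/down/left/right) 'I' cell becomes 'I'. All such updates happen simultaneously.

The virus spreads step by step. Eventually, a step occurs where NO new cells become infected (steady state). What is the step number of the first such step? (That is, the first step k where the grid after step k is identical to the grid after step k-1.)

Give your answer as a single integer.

Answer: 8

Derivation:
Step 0 (initial): 1 infected
Step 1: +3 new -> 4 infected
Step 2: +5 new -> 9 infected
Step 3: +4 new -> 13 infected
Step 4: +4 new -> 17 infected
Step 5: +3 new -> 20 infected
Step 6: +1 new -> 21 infected
Step 7: +2 new -> 23 infected
Step 8: +0 new -> 23 infected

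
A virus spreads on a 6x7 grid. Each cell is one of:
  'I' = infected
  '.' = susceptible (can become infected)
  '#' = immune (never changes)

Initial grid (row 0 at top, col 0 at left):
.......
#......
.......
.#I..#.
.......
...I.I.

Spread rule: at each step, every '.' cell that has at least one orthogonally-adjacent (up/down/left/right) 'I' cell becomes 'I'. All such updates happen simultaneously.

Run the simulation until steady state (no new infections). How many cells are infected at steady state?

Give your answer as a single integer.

Answer: 39

Derivation:
Step 0 (initial): 3 infected
Step 1: +8 new -> 11 infected
Step 2: +8 new -> 19 infected
Step 3: +8 new -> 27 infected
Step 4: +6 new -> 33 infected
Step 5: +4 new -> 37 infected
Step 6: +2 new -> 39 infected
Step 7: +0 new -> 39 infected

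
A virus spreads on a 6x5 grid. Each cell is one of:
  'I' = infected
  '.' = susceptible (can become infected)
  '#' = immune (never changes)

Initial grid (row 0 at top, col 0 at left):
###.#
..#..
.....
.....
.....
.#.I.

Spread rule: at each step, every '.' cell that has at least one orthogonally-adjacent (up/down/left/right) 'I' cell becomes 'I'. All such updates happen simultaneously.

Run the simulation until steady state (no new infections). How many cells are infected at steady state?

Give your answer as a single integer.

Answer: 24

Derivation:
Step 0 (initial): 1 infected
Step 1: +3 new -> 4 infected
Step 2: +3 new -> 7 infected
Step 3: +4 new -> 11 infected
Step 4: +5 new -> 16 infected
Step 5: +5 new -> 21 infected
Step 6: +2 new -> 23 infected
Step 7: +1 new -> 24 infected
Step 8: +0 new -> 24 infected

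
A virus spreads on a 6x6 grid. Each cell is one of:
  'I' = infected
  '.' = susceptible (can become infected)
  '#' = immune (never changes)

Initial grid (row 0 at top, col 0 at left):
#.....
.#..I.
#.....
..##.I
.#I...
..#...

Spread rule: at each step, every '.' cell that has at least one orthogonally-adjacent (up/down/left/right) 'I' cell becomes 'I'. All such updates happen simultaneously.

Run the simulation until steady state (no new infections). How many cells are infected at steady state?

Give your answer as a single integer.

Step 0 (initial): 3 infected
Step 1: +8 new -> 11 infected
Step 2: +7 new -> 18 infected
Step 3: +3 new -> 21 infected
Step 4: +2 new -> 23 infected
Step 5: +1 new -> 24 infected
Step 6: +1 new -> 25 infected
Step 7: +1 new -> 26 infected
Step 8: +1 new -> 27 infected
Step 9: +1 new -> 28 infected
Step 10: +0 new -> 28 infected

Answer: 28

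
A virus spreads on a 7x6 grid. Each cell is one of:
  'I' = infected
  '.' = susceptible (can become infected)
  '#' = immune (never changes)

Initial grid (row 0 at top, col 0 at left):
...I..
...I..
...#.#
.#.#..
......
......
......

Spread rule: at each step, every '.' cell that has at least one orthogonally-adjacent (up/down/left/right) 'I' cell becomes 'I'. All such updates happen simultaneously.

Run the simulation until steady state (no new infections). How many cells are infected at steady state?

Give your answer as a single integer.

Step 0 (initial): 2 infected
Step 1: +4 new -> 6 infected
Step 2: +6 new -> 12 infected
Step 3: +5 new -> 17 infected
Step 4: +4 new -> 21 infected
Step 5: +6 new -> 27 infected
Step 6: +6 new -> 33 infected
Step 7: +4 new -> 37 infected
Step 8: +1 new -> 38 infected
Step 9: +0 new -> 38 infected

Answer: 38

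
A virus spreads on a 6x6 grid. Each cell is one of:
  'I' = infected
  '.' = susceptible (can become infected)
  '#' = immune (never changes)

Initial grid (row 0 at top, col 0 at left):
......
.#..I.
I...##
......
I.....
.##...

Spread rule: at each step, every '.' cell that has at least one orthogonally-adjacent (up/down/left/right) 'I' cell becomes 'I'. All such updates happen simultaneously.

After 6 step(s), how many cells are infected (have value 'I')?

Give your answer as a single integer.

Answer: 31

Derivation:
Step 0 (initial): 3 infected
Step 1: +8 new -> 11 infected
Step 2: +8 new -> 19 infected
Step 3: +5 new -> 24 infected
Step 4: +3 new -> 27 infected
Step 5: +3 new -> 30 infected
Step 6: +1 new -> 31 infected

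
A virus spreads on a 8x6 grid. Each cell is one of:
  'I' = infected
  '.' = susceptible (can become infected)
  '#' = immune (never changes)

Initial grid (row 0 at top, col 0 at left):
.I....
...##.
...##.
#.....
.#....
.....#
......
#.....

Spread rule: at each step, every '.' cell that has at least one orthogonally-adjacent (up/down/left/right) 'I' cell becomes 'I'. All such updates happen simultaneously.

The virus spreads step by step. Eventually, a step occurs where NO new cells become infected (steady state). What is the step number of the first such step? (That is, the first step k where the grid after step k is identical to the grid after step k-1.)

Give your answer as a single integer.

Answer: 12

Derivation:
Step 0 (initial): 1 infected
Step 1: +3 new -> 4 infected
Step 2: +4 new -> 8 infected
Step 3: +4 new -> 12 infected
Step 4: +2 new -> 14 infected
Step 5: +3 new -> 17 infected
Step 6: +4 new -> 21 infected
Step 7: +5 new -> 26 infected
Step 8: +6 new -> 32 infected
Step 9: +5 new -> 37 infected
Step 10: +2 new -> 39 infected
Step 11: +1 new -> 40 infected
Step 12: +0 new -> 40 infected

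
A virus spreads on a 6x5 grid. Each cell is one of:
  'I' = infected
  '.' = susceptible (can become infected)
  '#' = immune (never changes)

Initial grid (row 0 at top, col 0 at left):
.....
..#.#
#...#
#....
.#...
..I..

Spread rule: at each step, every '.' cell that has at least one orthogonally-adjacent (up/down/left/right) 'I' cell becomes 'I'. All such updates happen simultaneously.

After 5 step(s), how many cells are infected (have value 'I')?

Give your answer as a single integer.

Answer: 18

Derivation:
Step 0 (initial): 1 infected
Step 1: +3 new -> 4 infected
Step 2: +4 new -> 8 infected
Step 3: +5 new -> 13 infected
Step 4: +3 new -> 16 infected
Step 5: +2 new -> 18 infected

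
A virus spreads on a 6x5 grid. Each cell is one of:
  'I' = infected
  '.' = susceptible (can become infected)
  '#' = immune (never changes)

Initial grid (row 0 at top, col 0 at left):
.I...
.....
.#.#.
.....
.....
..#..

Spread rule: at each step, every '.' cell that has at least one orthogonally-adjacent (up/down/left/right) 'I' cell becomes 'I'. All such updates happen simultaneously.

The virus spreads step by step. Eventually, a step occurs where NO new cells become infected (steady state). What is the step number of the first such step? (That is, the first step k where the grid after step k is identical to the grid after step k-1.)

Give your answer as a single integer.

Step 0 (initial): 1 infected
Step 1: +3 new -> 4 infected
Step 2: +3 new -> 7 infected
Step 3: +4 new -> 11 infected
Step 4: +3 new -> 14 infected
Step 5: +5 new -> 19 infected
Step 6: +4 new -> 23 infected
Step 7: +3 new -> 26 infected
Step 8: +1 new -> 27 infected
Step 9: +0 new -> 27 infected

Answer: 9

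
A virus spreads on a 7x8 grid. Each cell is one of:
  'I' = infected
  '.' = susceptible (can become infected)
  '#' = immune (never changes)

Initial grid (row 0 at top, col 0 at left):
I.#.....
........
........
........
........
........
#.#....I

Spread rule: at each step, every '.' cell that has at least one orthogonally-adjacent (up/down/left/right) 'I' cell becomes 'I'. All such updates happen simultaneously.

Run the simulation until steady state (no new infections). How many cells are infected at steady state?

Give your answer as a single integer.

Answer: 53

Derivation:
Step 0 (initial): 2 infected
Step 1: +4 new -> 6 infected
Step 2: +5 new -> 11 infected
Step 3: +7 new -> 18 infected
Step 4: +9 new -> 27 infected
Step 5: +11 new -> 38 infected
Step 6: +12 new -> 50 infected
Step 7: +3 new -> 53 infected
Step 8: +0 new -> 53 infected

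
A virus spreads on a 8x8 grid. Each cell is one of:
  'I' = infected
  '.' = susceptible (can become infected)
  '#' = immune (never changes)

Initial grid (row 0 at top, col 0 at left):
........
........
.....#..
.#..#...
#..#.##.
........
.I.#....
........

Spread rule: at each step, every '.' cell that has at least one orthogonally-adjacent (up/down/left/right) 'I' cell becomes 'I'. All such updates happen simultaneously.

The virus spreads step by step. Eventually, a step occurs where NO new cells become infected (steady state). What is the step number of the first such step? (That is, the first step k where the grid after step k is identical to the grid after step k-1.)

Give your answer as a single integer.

Step 0 (initial): 1 infected
Step 1: +4 new -> 5 infected
Step 2: +5 new -> 10 infected
Step 3: +3 new -> 13 infected
Step 4: +3 new -> 16 infected
Step 5: +6 new -> 22 infected
Step 6: +6 new -> 28 infected
Step 7: +8 new -> 36 infected
Step 8: +7 new -> 43 infected
Step 9: +4 new -> 47 infected
Step 10: +4 new -> 51 infected
Step 11: +4 new -> 55 infected
Step 12: +1 new -> 56 infected
Step 13: +0 new -> 56 infected

Answer: 13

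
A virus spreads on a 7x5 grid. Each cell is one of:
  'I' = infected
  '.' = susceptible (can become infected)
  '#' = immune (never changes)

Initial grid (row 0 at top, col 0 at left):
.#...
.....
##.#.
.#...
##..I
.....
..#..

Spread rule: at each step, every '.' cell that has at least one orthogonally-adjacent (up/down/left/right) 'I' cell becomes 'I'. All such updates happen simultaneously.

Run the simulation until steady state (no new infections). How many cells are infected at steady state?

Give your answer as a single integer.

Answer: 26

Derivation:
Step 0 (initial): 1 infected
Step 1: +3 new -> 4 infected
Step 2: +5 new -> 9 infected
Step 3: +4 new -> 13 infected
Step 4: +4 new -> 17 infected
Step 5: +4 new -> 21 infected
Step 6: +3 new -> 24 infected
Step 7: +1 new -> 25 infected
Step 8: +1 new -> 26 infected
Step 9: +0 new -> 26 infected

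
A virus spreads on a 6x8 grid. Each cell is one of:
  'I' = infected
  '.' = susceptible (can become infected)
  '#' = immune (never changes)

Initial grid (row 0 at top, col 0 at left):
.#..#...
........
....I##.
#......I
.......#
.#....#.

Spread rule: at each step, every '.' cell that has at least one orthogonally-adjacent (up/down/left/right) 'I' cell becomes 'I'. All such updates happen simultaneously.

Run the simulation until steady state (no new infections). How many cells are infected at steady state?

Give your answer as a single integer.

Answer: 39

Derivation:
Step 0 (initial): 2 infected
Step 1: +5 new -> 7 infected
Step 2: +8 new -> 15 infected
Step 3: +10 new -> 25 infected
Step 4: +8 new -> 33 infected
Step 5: +3 new -> 36 infected
Step 6: +2 new -> 38 infected
Step 7: +1 new -> 39 infected
Step 8: +0 new -> 39 infected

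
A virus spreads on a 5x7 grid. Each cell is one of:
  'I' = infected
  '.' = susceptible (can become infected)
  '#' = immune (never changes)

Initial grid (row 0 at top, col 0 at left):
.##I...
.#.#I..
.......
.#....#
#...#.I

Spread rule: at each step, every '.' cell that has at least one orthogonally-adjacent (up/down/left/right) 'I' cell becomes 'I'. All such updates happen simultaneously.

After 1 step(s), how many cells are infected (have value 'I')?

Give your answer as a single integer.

Step 0 (initial): 3 infected
Step 1: +4 new -> 7 infected

Answer: 7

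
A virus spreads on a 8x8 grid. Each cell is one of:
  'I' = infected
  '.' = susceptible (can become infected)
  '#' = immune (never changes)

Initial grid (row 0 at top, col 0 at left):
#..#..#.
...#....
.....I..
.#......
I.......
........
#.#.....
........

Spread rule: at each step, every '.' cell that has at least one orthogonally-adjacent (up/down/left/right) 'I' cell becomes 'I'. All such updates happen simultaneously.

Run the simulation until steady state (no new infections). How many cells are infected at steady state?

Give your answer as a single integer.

Step 0 (initial): 2 infected
Step 1: +7 new -> 9 infected
Step 2: +11 new -> 20 infected
Step 3: +14 new -> 34 infected
Step 4: +9 new -> 43 infected
Step 5: +9 new -> 52 infected
Step 6: +4 new -> 56 infected
Step 7: +1 new -> 57 infected
Step 8: +0 new -> 57 infected

Answer: 57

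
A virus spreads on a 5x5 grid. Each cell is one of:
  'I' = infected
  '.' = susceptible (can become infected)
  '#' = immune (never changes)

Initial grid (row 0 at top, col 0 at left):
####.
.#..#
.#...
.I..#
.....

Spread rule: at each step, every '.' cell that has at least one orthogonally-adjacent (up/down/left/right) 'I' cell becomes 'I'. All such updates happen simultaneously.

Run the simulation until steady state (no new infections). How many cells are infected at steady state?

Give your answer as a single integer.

Answer: 16

Derivation:
Step 0 (initial): 1 infected
Step 1: +3 new -> 4 infected
Step 2: +5 new -> 9 infected
Step 3: +4 new -> 13 infected
Step 4: +3 new -> 16 infected
Step 5: +0 new -> 16 infected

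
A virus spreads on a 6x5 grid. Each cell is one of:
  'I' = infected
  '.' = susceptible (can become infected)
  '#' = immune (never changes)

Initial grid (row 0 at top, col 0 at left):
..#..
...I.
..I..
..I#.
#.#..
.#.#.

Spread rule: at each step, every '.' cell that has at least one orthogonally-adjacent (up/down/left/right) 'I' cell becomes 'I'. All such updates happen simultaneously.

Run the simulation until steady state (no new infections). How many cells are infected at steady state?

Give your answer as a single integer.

Answer: 22

Derivation:
Step 0 (initial): 3 infected
Step 1: +6 new -> 9 infected
Step 2: +6 new -> 15 infected
Step 3: +3 new -> 18 infected
Step 4: +2 new -> 20 infected
Step 5: +2 new -> 22 infected
Step 6: +0 new -> 22 infected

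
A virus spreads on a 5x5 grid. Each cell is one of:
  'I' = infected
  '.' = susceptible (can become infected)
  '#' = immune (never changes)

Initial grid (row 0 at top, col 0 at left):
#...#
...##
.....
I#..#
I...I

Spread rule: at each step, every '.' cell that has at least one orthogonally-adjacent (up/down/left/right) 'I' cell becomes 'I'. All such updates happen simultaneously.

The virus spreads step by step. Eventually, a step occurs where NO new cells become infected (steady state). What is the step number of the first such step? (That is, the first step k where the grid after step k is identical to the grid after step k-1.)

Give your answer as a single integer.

Answer: 7

Derivation:
Step 0 (initial): 3 infected
Step 1: +3 new -> 6 infected
Step 2: +4 new -> 10 infected
Step 3: +4 new -> 14 infected
Step 4: +3 new -> 17 infected
Step 5: +1 new -> 18 infected
Step 6: +1 new -> 19 infected
Step 7: +0 new -> 19 infected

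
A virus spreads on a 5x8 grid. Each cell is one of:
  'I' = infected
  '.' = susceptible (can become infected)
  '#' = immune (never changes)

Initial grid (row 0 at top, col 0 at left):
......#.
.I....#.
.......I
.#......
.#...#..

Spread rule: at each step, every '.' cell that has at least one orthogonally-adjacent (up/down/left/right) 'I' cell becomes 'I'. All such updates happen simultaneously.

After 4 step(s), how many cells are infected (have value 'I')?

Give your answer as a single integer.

Step 0 (initial): 2 infected
Step 1: +7 new -> 9 infected
Step 2: +9 new -> 18 infected
Step 3: +9 new -> 27 infected
Step 4: +6 new -> 33 infected

Answer: 33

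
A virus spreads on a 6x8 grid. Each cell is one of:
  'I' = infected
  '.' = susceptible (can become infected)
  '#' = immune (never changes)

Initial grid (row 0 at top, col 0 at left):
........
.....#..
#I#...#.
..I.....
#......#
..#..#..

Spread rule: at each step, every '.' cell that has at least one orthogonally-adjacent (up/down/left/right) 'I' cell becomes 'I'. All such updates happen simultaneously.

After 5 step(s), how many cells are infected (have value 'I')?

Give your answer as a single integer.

Answer: 32

Derivation:
Step 0 (initial): 2 infected
Step 1: +4 new -> 6 infected
Step 2: +8 new -> 14 infected
Step 3: +8 new -> 22 infected
Step 4: +7 new -> 29 infected
Step 5: +3 new -> 32 infected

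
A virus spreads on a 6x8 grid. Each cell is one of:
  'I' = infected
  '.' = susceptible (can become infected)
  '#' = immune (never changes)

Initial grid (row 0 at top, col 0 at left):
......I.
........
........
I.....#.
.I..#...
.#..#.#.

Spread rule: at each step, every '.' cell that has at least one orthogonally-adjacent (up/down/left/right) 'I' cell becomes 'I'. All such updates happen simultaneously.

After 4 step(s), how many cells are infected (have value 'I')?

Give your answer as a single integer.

Answer: 38

Derivation:
Step 0 (initial): 3 infected
Step 1: +7 new -> 10 infected
Step 2: +10 new -> 20 infected
Step 3: +9 new -> 29 infected
Step 4: +9 new -> 38 infected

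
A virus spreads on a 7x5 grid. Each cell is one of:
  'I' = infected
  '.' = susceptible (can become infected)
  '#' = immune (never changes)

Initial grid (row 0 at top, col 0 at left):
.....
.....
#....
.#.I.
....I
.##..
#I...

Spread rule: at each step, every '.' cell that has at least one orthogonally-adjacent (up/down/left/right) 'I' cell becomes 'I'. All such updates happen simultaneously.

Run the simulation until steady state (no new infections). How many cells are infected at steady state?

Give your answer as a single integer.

Step 0 (initial): 3 infected
Step 1: +6 new -> 9 infected
Step 2: +7 new -> 16 infected
Step 3: +5 new -> 21 infected
Step 4: +4 new -> 25 infected
Step 5: +4 new -> 29 infected
Step 6: +1 new -> 30 infected
Step 7: +0 new -> 30 infected

Answer: 30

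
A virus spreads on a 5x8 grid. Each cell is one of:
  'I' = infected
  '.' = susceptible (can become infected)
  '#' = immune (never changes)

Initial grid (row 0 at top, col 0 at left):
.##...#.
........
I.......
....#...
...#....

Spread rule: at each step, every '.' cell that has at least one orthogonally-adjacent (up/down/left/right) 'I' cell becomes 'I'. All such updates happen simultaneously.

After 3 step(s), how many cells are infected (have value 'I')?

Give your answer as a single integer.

Step 0 (initial): 1 infected
Step 1: +3 new -> 4 infected
Step 2: +5 new -> 9 infected
Step 3: +4 new -> 13 infected

Answer: 13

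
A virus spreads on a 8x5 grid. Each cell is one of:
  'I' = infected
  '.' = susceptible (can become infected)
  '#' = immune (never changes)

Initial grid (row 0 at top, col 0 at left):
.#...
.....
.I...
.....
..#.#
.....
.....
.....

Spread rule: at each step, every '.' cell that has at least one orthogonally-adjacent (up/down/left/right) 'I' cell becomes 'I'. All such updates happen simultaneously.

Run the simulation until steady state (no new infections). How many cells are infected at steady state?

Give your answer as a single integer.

Step 0 (initial): 1 infected
Step 1: +4 new -> 5 infected
Step 2: +6 new -> 11 infected
Step 3: +7 new -> 18 infected
Step 4: +7 new -> 25 infected
Step 5: +5 new -> 30 infected
Step 6: +4 new -> 34 infected
Step 7: +2 new -> 36 infected
Step 8: +1 new -> 37 infected
Step 9: +0 new -> 37 infected

Answer: 37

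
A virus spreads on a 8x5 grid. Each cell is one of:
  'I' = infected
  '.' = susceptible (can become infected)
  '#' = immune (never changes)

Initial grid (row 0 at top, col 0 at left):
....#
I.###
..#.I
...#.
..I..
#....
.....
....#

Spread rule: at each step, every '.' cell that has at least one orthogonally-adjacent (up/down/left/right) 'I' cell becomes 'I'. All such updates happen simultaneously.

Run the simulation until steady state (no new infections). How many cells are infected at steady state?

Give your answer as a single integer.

Step 0 (initial): 3 infected
Step 1: +9 new -> 12 infected
Step 2: +9 new -> 21 infected
Step 3: +5 new -> 26 infected
Step 4: +5 new -> 31 infected
Step 5: +1 new -> 32 infected
Step 6: +0 new -> 32 infected

Answer: 32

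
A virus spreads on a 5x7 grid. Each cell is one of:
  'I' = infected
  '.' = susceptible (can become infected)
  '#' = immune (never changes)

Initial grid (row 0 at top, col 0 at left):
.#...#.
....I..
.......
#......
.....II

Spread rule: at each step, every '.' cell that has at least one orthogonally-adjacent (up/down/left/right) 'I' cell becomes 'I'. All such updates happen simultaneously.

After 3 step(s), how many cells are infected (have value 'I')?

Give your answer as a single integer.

Answer: 24

Derivation:
Step 0 (initial): 3 infected
Step 1: +7 new -> 10 infected
Step 2: +8 new -> 18 infected
Step 3: +6 new -> 24 infected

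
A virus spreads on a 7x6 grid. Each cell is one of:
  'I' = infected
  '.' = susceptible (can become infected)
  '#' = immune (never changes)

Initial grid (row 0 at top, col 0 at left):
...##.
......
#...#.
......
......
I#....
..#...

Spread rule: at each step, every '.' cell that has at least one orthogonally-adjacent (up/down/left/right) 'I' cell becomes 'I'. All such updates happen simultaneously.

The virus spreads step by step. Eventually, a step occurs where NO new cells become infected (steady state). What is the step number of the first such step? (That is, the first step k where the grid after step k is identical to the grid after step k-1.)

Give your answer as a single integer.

Step 0 (initial): 1 infected
Step 1: +2 new -> 3 infected
Step 2: +3 new -> 6 infected
Step 3: +2 new -> 8 infected
Step 4: +4 new -> 12 infected
Step 5: +5 new -> 17 infected
Step 6: +8 new -> 25 infected
Step 7: +6 new -> 31 infected
Step 8: +3 new -> 34 infected
Step 9: +1 new -> 35 infected
Step 10: +1 new -> 36 infected
Step 11: +0 new -> 36 infected

Answer: 11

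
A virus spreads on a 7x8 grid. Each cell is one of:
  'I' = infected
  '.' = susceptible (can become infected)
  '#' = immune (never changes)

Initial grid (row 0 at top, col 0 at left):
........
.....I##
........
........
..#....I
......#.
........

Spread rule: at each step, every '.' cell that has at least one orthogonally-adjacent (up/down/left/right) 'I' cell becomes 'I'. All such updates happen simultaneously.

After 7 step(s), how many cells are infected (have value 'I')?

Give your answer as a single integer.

Step 0 (initial): 2 infected
Step 1: +6 new -> 8 infected
Step 2: +10 new -> 18 infected
Step 3: +8 new -> 26 infected
Step 4: +7 new -> 33 infected
Step 5: +6 new -> 39 infected
Step 6: +5 new -> 44 infected
Step 7: +4 new -> 48 infected

Answer: 48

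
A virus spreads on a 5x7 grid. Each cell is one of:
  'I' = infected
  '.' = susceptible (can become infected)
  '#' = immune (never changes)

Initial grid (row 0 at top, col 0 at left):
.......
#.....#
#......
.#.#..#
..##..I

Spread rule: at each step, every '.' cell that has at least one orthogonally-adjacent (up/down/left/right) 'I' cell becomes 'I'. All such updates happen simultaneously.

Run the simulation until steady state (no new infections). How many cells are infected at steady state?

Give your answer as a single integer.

Step 0 (initial): 1 infected
Step 1: +1 new -> 2 infected
Step 2: +2 new -> 4 infected
Step 3: +2 new -> 6 infected
Step 4: +3 new -> 9 infected
Step 5: +3 new -> 12 infected
Step 6: +4 new -> 16 infected
Step 7: +4 new -> 20 infected
Step 8: +2 new -> 22 infected
Step 9: +1 new -> 23 infected
Step 10: +1 new -> 24 infected
Step 11: +0 new -> 24 infected

Answer: 24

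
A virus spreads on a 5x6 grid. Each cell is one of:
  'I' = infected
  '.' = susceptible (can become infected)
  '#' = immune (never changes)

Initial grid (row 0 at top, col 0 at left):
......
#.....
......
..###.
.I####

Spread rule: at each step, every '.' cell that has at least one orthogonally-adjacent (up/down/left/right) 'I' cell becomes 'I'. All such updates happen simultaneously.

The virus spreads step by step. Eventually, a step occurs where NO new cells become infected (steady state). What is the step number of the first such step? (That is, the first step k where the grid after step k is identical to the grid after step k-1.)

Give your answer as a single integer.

Step 0 (initial): 1 infected
Step 1: +2 new -> 3 infected
Step 2: +2 new -> 5 infected
Step 3: +3 new -> 8 infected
Step 4: +3 new -> 11 infected
Step 5: +4 new -> 15 infected
Step 6: +3 new -> 18 infected
Step 7: +3 new -> 21 infected
Step 8: +1 new -> 22 infected
Step 9: +0 new -> 22 infected

Answer: 9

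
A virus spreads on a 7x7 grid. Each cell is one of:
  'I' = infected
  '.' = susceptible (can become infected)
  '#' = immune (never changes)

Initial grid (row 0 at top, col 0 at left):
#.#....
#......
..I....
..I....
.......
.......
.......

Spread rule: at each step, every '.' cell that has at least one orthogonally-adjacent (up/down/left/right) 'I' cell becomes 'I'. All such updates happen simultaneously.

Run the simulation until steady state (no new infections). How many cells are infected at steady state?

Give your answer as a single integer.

Answer: 46

Derivation:
Step 0 (initial): 2 infected
Step 1: +6 new -> 8 infected
Step 2: +9 new -> 17 infected
Step 3: +10 new -> 27 infected
Step 4: +9 new -> 36 infected
Step 5: +6 new -> 42 infected
Step 6: +3 new -> 45 infected
Step 7: +1 new -> 46 infected
Step 8: +0 new -> 46 infected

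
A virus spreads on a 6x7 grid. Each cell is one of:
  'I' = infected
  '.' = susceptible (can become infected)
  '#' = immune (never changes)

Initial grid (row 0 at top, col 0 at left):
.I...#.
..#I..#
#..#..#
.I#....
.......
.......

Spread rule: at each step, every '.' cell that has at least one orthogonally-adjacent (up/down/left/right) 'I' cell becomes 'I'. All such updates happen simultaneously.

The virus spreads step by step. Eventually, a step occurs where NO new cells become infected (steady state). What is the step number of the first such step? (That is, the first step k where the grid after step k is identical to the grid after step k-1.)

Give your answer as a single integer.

Step 0 (initial): 3 infected
Step 1: +8 new -> 11 infected
Step 2: +8 new -> 19 infected
Step 3: +5 new -> 24 infected
Step 4: +4 new -> 28 infected
Step 5: +3 new -> 31 infected
Step 6: +2 new -> 33 infected
Step 7: +1 new -> 34 infected
Step 8: +0 new -> 34 infected

Answer: 8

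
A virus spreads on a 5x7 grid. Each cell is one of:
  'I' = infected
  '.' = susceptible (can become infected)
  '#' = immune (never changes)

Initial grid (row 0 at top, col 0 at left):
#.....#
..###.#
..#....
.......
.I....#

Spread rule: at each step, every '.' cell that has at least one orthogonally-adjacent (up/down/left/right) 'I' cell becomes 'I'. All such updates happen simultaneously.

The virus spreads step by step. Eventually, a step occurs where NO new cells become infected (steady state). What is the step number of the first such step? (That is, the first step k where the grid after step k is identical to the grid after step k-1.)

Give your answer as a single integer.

Answer: 9

Derivation:
Step 0 (initial): 1 infected
Step 1: +3 new -> 4 infected
Step 2: +4 new -> 8 infected
Step 3: +4 new -> 12 infected
Step 4: +5 new -> 17 infected
Step 5: +3 new -> 20 infected
Step 6: +3 new -> 23 infected
Step 7: +3 new -> 26 infected
Step 8: +1 new -> 27 infected
Step 9: +0 new -> 27 infected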